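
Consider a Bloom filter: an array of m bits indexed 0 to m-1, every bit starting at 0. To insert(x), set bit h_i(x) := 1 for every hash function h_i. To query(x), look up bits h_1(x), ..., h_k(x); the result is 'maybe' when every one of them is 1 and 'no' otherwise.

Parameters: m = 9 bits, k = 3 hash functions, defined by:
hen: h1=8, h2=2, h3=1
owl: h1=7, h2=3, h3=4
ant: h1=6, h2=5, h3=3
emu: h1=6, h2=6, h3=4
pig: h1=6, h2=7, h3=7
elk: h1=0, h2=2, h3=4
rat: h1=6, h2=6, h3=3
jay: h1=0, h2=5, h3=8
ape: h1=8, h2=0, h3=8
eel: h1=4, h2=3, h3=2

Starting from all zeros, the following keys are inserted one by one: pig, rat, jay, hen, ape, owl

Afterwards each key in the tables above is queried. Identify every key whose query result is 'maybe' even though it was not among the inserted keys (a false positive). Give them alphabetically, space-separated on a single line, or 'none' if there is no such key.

Answer: ant eel elk emu

Derivation:
Start: bits=000000000
After insert 'pig': sets bits 6 7 -> bits=000000110
After insert 'rat': sets bits 3 6 -> bits=000100110
After insert 'jay': sets bits 0 5 8 -> bits=100101111
After insert 'hen': sets bits 1 2 8 -> bits=111101111
After insert 'ape': sets bits 0 8 -> bits=111101111
After insert 'owl': sets bits 3 4 7 -> bits=111111111
Not inserted: ant eel elk emu — query each against bits=111111111:
query ant: checks bit3=1, bit5=1, bit6=1 (all 1) -> maybe => FALSE POSITIVE
query eel: checks bit2=1, bit3=1, bit4=1 (all 1) -> maybe => FALSE POSITIVE
query elk: checks bit0=1, bit2=1, bit4=1 (all 1) -> maybe => FALSE POSITIVE
query emu: checks bit4=1, bit6=1 (all 1) -> maybe => FALSE POSITIVE
False positives (alphabetical): ant eel elk emu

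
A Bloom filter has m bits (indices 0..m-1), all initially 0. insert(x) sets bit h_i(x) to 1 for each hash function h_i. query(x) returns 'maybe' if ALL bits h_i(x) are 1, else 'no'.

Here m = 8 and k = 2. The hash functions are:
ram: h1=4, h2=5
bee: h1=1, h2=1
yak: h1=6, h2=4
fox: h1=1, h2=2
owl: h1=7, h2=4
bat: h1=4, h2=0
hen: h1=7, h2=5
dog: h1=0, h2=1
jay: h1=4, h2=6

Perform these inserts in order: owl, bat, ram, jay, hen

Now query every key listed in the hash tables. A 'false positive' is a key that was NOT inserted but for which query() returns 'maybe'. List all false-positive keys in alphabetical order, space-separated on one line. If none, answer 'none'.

Start: bits=00000000
After insert 'owl': sets bits 4 7 -> bits=00001001
After insert 'bat': sets bits 0 4 -> bits=10001001
After insert 'ram': sets bits 4 5 -> bits=10001101
After insert 'jay': sets bits 4 6 -> bits=10001111
After insert 'hen': sets bits 5 7 -> bits=10001111
Not inserted: bee dog fox yak — query each against bits=10001111:
query bee: checks bit1=0 (has a 0) -> no => not a false positive
query dog: checks bit0=1, bit1=0 (has a 0) -> no => not a false positive
query fox: checks bit1=0, bit2=0 (has a 0) -> no => not a false positive
query yak: checks bit4=1, bit6=1 (all 1) -> maybe => FALSE POSITIVE
False positives (alphabetical): yak

Answer: yak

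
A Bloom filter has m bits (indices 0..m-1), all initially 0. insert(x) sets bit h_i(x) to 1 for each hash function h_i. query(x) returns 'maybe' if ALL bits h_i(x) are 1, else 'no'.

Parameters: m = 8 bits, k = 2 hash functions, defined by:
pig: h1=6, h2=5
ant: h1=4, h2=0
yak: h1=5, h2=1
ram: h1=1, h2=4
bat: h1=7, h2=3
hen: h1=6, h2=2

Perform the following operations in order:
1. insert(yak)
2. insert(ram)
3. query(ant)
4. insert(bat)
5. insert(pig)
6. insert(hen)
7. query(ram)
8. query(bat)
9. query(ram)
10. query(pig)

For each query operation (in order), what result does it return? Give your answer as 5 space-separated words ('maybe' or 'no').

Start: bits=00000000
Op 1: insert yak -> sets bits 1 5 -> bits=01000100
Op 2: insert ram -> sets bits 1 4 -> bits=01001100
Op 3: query ant -> checks bit0=0, bit4=1 (has a 0) -> no
Op 4: insert bat -> sets bits 3 7 -> bits=01011101
Op 5: insert pig -> sets bits 5 6 -> bits=01011111
Op 6: insert hen -> sets bits 2 6 -> bits=01111111
Op 7: query ram -> checks bit1=1, bit4=1 (all 1) -> maybe
Op 8: query bat -> checks bit3=1, bit7=1 (all 1) -> maybe
Op 9: query ram -> checks bit1=1, bit4=1 (all 1) -> maybe
Op 10: query pig -> checks bit5=1, bit6=1 (all 1) -> maybe
Query results in order: no maybe maybe maybe maybe

Answer: no maybe maybe maybe maybe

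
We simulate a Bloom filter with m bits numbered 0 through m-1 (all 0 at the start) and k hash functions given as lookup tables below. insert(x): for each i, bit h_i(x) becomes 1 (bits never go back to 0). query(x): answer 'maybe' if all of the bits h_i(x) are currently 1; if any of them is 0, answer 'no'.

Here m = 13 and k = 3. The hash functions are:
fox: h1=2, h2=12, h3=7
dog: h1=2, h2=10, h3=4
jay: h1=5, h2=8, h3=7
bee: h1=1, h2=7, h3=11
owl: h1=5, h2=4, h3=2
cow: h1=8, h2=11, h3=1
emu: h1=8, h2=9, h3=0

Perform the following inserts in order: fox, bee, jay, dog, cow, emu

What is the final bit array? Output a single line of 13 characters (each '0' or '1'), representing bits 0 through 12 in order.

Start: bits=0000000000000
After insert 'fox': sets bits 2 7 12 -> bits=0010000100001
After insert 'bee': sets bits 1 7 11 -> bits=0110000100011
After insert 'jay': sets bits 5 7 8 -> bits=0110010110011
After insert 'dog': sets bits 2 4 10 -> bits=0110110110111
After insert 'cow': sets bits 1 8 11 -> bits=0110110110111
After insert 'emu': sets bits 0 8 9 -> bits=1110110111111

Answer: 1110110111111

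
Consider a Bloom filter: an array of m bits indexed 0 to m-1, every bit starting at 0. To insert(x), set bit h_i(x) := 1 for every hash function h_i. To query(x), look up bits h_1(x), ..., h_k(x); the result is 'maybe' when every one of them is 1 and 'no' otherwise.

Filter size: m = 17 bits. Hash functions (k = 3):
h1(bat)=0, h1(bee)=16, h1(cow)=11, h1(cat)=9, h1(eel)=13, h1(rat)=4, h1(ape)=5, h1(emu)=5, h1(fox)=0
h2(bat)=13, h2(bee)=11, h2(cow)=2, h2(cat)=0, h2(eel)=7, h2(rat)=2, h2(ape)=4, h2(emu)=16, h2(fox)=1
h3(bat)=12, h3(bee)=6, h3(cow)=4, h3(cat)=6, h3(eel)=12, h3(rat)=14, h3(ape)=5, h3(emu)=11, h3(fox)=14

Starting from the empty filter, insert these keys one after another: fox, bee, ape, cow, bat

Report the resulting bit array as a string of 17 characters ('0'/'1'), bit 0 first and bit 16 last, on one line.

Answer: 11101110000111101

Derivation:
Start: bits=00000000000000000
After insert 'fox': sets bits 0 1 14 -> bits=11000000000000100
After insert 'bee': sets bits 6 11 16 -> bits=11000010000100101
After insert 'ape': sets bits 4 5 -> bits=11001110000100101
After insert 'cow': sets bits 2 4 11 -> bits=11101110000100101
After insert 'bat': sets bits 0 12 13 -> bits=11101110000111101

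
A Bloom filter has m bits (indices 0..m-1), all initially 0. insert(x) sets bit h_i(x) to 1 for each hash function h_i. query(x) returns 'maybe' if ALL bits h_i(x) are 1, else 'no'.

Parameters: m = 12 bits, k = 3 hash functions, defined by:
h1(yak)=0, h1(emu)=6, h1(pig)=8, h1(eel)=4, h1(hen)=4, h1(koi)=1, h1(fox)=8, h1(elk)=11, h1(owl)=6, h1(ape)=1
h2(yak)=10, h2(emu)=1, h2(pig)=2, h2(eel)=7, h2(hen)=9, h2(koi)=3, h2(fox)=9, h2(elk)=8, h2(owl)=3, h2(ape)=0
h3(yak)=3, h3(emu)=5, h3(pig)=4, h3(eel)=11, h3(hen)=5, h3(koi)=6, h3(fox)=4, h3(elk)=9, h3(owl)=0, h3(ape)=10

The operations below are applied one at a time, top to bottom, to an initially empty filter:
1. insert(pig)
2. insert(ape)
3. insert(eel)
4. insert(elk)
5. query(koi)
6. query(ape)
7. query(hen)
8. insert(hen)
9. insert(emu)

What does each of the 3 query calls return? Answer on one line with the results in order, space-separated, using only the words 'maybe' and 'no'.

Start: bits=000000000000
Op 1: insert pig -> sets bits 2 4 8 -> bits=001010001000
Op 2: insert ape -> sets bits 0 1 10 -> bits=111010001010
Op 3: insert eel -> sets bits 4 7 11 -> bits=111010011011
Op 4: insert elk -> sets bits 8 9 11 -> bits=111010011111
Op 5: query koi -> checks bit1=1, bit3=0, bit6=0 (has a 0) -> no
Op 6: query ape -> checks bit0=1, bit1=1, bit10=1 (all 1) -> maybe
Op 7: query hen -> checks bit4=1, bit5=0, bit9=1 (has a 0) -> no
Op 8: insert hen -> sets bits 4 5 9 -> bits=111011011111
Op 9: insert emu -> sets bits 1 5 6 -> bits=111011111111
Query results in order: no maybe no

Answer: no maybe no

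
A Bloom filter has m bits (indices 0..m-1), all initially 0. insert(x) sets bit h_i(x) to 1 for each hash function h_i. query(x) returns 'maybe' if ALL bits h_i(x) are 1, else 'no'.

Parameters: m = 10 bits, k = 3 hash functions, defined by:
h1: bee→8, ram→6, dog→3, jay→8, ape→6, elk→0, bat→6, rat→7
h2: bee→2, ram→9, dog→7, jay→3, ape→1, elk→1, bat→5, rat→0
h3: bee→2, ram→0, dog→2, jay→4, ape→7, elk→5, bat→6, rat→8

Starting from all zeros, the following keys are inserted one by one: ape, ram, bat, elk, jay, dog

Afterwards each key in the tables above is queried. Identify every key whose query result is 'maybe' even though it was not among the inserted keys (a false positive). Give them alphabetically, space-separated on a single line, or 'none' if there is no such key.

Start: bits=0000000000
After insert 'ape': sets bits 1 6 7 -> bits=0100001100
After insert 'ram': sets bits 0 6 9 -> bits=1100001101
After insert 'bat': sets bits 5 6 -> bits=1100011101
After insert 'elk': sets bits 0 1 5 -> bits=1100011101
After insert 'jay': sets bits 3 4 8 -> bits=1101111111
After insert 'dog': sets bits 2 3 7 -> bits=1111111111
Not inserted: bee rat — query each against bits=1111111111:
query bee: checks bit2=1, bit8=1 (all 1) -> maybe => FALSE POSITIVE
query rat: checks bit0=1, bit7=1, bit8=1 (all 1) -> maybe => FALSE POSITIVE
False positives (alphabetical): bee rat

Answer: bee rat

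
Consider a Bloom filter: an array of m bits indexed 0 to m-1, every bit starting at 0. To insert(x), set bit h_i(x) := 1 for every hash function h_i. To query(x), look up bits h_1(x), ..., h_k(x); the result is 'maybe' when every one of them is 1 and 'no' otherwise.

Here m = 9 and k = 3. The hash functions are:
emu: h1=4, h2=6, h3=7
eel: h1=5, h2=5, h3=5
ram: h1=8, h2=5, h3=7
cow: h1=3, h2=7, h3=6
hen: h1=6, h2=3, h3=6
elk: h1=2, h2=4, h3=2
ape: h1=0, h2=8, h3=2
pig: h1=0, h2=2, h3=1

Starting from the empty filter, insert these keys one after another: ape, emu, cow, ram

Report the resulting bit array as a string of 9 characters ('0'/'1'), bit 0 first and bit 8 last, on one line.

Start: bits=000000000
After insert 'ape': sets bits 0 2 8 -> bits=101000001
After insert 'emu': sets bits 4 6 7 -> bits=101010111
After insert 'cow': sets bits 3 6 7 -> bits=101110111
After insert 'ram': sets bits 5 7 8 -> bits=101111111

Answer: 101111111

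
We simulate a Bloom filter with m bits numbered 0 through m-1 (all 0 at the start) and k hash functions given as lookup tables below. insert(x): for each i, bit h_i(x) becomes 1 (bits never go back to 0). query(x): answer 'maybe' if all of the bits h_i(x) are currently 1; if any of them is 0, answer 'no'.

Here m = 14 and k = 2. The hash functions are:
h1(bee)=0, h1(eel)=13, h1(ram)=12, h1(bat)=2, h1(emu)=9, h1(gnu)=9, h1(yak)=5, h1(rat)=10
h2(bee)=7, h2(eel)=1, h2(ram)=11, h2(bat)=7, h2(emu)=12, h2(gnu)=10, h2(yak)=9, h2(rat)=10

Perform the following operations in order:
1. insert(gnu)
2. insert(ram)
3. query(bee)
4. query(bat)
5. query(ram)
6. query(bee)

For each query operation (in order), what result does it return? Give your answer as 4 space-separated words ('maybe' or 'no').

Answer: no no maybe no

Derivation:
Start: bits=00000000000000
Op 1: insert gnu -> sets bits 9 10 -> bits=00000000011000
Op 2: insert ram -> sets bits 11 12 -> bits=00000000011110
Op 3: query bee -> checks bit0=0, bit7=0 (has a 0) -> no
Op 4: query bat -> checks bit2=0, bit7=0 (has a 0) -> no
Op 5: query ram -> checks bit11=1, bit12=1 (all 1) -> maybe
Op 6: query bee -> checks bit0=0, bit7=0 (has a 0) -> no
Query results in order: no no maybe no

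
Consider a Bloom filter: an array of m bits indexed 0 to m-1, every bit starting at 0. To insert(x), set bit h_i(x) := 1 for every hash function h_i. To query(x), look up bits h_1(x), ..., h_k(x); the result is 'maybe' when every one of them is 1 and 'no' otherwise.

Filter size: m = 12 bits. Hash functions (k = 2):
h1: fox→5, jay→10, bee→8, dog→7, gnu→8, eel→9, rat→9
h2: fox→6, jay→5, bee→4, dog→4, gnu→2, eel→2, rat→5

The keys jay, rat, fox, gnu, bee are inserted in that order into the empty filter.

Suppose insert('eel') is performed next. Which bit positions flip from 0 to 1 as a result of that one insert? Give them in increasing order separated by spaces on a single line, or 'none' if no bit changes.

Answer: none

Derivation:
Start: bits=000000000000
After insert 'jay': sets bits 5 10 -> bits=000001000010
After insert 'rat': sets bits 5 9 -> bits=000001000110
After insert 'fox': sets bits 5 6 -> bits=000001100110
After insert 'gnu': sets bits 2 8 -> bits=001001101110
After insert 'bee': sets bits 4 8 -> bits=001011101110
insert 'eel' would touch bits 2 9; currently bit2=1, bit9=1
Bits that are 0 among those (would change 0->1): none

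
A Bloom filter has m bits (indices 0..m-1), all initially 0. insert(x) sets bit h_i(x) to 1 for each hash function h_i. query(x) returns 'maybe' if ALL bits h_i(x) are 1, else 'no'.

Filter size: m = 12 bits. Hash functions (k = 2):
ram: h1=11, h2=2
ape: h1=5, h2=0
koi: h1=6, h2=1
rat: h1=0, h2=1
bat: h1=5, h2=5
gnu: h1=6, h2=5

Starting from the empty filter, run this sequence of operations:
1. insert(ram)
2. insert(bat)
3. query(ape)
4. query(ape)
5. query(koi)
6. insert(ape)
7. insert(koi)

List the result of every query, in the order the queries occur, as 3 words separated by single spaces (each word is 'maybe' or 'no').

Start: bits=000000000000
Op 1: insert ram -> sets bits 2 11 -> bits=001000000001
Op 2: insert bat -> sets bits 5 -> bits=001001000001
Op 3: query ape -> checks bit0=0, bit5=1 (has a 0) -> no
Op 4: query ape -> checks bit0=0, bit5=1 (has a 0) -> no
Op 5: query koi -> checks bit1=0, bit6=0 (has a 0) -> no
Op 6: insert ape -> sets bits 0 5 -> bits=101001000001
Op 7: insert koi -> sets bits 1 6 -> bits=111001100001
Query results in order: no no no

Answer: no no no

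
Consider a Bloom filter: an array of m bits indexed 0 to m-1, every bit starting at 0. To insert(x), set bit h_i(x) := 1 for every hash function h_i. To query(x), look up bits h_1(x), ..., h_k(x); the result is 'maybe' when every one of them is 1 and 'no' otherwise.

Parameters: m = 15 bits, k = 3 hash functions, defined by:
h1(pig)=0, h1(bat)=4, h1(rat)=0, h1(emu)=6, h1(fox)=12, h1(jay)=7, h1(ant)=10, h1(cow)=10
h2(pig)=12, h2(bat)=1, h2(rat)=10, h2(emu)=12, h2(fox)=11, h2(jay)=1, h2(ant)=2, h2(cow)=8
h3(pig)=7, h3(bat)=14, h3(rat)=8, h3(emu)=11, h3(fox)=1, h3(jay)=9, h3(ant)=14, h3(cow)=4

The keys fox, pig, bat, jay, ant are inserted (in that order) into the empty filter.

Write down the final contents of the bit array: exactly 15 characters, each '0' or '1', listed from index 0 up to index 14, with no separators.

Start: bits=000000000000000
After insert 'fox': sets bits 1 11 12 -> bits=010000000001100
After insert 'pig': sets bits 0 7 12 -> bits=110000010001100
After insert 'bat': sets bits 1 4 14 -> bits=110010010001101
After insert 'jay': sets bits 1 7 9 -> bits=110010010101101
After insert 'ant': sets bits 2 10 14 -> bits=111010010111101

Answer: 111010010111101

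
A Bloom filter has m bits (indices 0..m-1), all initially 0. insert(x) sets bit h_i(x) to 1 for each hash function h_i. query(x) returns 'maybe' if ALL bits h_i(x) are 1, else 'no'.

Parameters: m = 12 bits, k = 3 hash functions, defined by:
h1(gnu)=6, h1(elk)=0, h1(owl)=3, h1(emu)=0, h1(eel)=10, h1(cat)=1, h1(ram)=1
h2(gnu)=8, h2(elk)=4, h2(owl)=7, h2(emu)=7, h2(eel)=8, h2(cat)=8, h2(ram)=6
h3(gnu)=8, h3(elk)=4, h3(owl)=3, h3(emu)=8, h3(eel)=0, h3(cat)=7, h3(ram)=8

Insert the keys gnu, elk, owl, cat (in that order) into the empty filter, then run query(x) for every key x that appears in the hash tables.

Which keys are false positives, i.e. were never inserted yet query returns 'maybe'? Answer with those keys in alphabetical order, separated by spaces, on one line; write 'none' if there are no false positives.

Answer: emu ram

Derivation:
Start: bits=000000000000
After insert 'gnu': sets bits 6 8 -> bits=000000101000
After insert 'elk': sets bits 0 4 -> bits=100010101000
After insert 'owl': sets bits 3 7 -> bits=100110111000
After insert 'cat': sets bits 1 7 8 -> bits=110110111000
Not inserted: eel emu ram — query each against bits=110110111000:
query eel: checks bit0=1, bit8=1, bit10=0 (has a 0) -> no => not a false positive
query emu: checks bit0=1, bit7=1, bit8=1 (all 1) -> maybe => FALSE POSITIVE
query ram: checks bit1=1, bit6=1, bit8=1 (all 1) -> maybe => FALSE POSITIVE
False positives (alphabetical): emu ram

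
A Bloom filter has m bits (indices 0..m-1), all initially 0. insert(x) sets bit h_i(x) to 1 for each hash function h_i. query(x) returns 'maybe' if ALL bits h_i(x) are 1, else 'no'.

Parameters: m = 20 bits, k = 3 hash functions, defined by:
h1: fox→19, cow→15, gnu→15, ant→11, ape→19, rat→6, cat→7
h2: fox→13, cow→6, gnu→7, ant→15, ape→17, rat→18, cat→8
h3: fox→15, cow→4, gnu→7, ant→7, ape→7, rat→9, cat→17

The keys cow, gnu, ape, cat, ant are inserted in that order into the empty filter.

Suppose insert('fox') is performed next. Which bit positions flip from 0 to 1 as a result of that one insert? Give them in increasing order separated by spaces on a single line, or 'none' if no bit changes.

Start: bits=00000000000000000000
After insert 'cow': sets bits 4 6 15 -> bits=00001010000000010000
After insert 'gnu': sets bits 7 15 -> bits=00001011000000010000
After insert 'ape': sets bits 7 17 19 -> bits=00001011000000010101
After insert 'cat': sets bits 7 8 17 -> bits=00001011100000010101
After insert 'ant': sets bits 7 11 15 -> bits=00001011100100010101
insert 'fox' would touch bits 13 15 19; currently bit13=0, bit15=1, bit19=1
Bits that are 0 among those (would change 0->1): 13

Answer: 13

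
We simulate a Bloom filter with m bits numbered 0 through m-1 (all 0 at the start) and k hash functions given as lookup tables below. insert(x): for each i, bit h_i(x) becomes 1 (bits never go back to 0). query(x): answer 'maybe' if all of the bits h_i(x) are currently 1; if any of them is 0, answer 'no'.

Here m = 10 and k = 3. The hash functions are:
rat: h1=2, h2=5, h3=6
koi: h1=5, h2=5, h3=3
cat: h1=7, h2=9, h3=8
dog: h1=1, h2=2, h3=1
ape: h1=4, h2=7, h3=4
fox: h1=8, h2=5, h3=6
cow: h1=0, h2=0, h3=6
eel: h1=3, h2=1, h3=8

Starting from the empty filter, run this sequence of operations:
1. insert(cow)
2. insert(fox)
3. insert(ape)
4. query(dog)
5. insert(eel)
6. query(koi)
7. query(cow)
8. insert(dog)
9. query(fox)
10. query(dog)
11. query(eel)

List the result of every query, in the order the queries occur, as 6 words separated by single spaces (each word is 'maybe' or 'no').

Answer: no maybe maybe maybe maybe maybe

Derivation:
Start: bits=0000000000
Op 1: insert cow -> sets bits 0 6 -> bits=1000001000
Op 2: insert fox -> sets bits 5 6 8 -> bits=1000011010
Op 3: insert ape -> sets bits 4 7 -> bits=1000111110
Op 4: query dog -> checks bit1=0, bit2=0 (has a 0) -> no
Op 5: insert eel -> sets bits 1 3 8 -> bits=1101111110
Op 6: query koi -> checks bit3=1, bit5=1 (all 1) -> maybe
Op 7: query cow -> checks bit0=1, bit6=1 (all 1) -> maybe
Op 8: insert dog -> sets bits 1 2 -> bits=1111111110
Op 9: query fox -> checks bit5=1, bit6=1, bit8=1 (all 1) -> maybe
Op 10: query dog -> checks bit1=1, bit2=1 (all 1) -> maybe
Op 11: query eel -> checks bit1=1, bit3=1, bit8=1 (all 1) -> maybe
Query results in order: no maybe maybe maybe maybe maybe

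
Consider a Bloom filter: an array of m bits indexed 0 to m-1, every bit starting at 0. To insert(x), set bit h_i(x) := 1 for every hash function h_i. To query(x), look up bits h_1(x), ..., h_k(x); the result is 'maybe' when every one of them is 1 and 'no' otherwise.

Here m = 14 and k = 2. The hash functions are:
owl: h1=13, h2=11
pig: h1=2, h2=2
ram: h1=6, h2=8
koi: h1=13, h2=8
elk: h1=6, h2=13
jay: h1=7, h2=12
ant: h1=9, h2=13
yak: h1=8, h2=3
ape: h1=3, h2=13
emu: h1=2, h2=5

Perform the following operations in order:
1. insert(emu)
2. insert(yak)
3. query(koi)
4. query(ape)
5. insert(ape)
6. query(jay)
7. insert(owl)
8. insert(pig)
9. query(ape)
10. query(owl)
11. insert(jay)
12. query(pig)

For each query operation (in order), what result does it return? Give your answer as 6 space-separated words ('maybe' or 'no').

Start: bits=00000000000000
Op 1: insert emu -> sets bits 2 5 -> bits=00100100000000
Op 2: insert yak -> sets bits 3 8 -> bits=00110100100000
Op 3: query koi -> checks bit8=1, bit13=0 (has a 0) -> no
Op 4: query ape -> checks bit3=1, bit13=0 (has a 0) -> no
Op 5: insert ape -> sets bits 3 13 -> bits=00110100100001
Op 6: query jay -> checks bit7=0, bit12=0 (has a 0) -> no
Op 7: insert owl -> sets bits 11 13 -> bits=00110100100101
Op 8: insert pig -> sets bits 2 -> bits=00110100100101
Op 9: query ape -> checks bit3=1, bit13=1 (all 1) -> maybe
Op 10: query owl -> checks bit11=1, bit13=1 (all 1) -> maybe
Op 11: insert jay -> sets bits 7 12 -> bits=00110101100111
Op 12: query pig -> checks bit2=1 (all 1) -> maybe
Query results in order: no no no maybe maybe maybe

Answer: no no no maybe maybe maybe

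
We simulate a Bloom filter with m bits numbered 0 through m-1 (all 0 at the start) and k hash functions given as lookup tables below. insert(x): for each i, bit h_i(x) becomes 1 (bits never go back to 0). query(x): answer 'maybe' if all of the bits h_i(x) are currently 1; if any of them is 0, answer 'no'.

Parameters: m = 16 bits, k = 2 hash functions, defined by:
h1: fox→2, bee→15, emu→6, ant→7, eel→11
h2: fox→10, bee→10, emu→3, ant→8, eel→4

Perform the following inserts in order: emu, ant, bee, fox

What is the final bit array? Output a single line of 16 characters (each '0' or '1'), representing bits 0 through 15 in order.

Start: bits=0000000000000000
After insert 'emu': sets bits 3 6 -> bits=0001001000000000
After insert 'ant': sets bits 7 8 -> bits=0001001110000000
After insert 'bee': sets bits 10 15 -> bits=0001001110100001
After insert 'fox': sets bits 2 10 -> bits=0011001110100001

Answer: 0011001110100001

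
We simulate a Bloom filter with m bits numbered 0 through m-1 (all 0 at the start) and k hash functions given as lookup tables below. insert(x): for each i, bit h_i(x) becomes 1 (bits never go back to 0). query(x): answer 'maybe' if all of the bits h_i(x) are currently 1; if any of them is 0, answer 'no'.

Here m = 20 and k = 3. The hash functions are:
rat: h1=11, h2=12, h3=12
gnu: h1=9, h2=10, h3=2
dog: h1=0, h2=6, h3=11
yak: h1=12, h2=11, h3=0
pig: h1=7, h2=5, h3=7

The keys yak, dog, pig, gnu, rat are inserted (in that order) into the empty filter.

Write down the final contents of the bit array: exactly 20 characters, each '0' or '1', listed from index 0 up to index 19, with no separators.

Answer: 10100111011110000000

Derivation:
Start: bits=00000000000000000000
After insert 'yak': sets bits 0 11 12 -> bits=10000000000110000000
After insert 'dog': sets bits 0 6 11 -> bits=10000010000110000000
After insert 'pig': sets bits 5 7 -> bits=10000111000110000000
After insert 'gnu': sets bits 2 9 10 -> bits=10100111011110000000
After insert 'rat': sets bits 11 12 -> bits=10100111011110000000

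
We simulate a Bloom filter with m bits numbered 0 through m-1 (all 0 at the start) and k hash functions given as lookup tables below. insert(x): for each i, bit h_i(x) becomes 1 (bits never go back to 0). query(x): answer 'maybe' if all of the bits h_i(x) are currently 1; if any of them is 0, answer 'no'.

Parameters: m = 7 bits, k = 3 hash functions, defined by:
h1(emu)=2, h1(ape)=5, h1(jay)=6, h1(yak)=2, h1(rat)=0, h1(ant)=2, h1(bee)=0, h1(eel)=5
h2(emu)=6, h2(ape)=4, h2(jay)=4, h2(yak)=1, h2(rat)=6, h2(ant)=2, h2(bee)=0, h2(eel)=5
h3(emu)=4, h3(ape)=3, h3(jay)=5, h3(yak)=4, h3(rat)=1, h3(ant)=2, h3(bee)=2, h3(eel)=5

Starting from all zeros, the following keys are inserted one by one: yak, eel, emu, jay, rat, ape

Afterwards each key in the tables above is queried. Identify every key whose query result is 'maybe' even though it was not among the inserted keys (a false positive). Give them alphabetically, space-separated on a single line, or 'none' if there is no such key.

Answer: ant bee

Derivation:
Start: bits=0000000
After insert 'yak': sets bits 1 2 4 -> bits=0110100
After insert 'eel': sets bits 5 -> bits=0110110
After insert 'emu': sets bits 2 4 6 -> bits=0110111
After insert 'jay': sets bits 4 5 6 -> bits=0110111
After insert 'rat': sets bits 0 1 6 -> bits=1110111
After insert 'ape': sets bits 3 4 5 -> bits=1111111
Not inserted: ant bee — query each against bits=1111111:
query ant: checks bit2=1 (all 1) -> maybe => FALSE POSITIVE
query bee: checks bit0=1, bit2=1 (all 1) -> maybe => FALSE POSITIVE
False positives (alphabetical): ant bee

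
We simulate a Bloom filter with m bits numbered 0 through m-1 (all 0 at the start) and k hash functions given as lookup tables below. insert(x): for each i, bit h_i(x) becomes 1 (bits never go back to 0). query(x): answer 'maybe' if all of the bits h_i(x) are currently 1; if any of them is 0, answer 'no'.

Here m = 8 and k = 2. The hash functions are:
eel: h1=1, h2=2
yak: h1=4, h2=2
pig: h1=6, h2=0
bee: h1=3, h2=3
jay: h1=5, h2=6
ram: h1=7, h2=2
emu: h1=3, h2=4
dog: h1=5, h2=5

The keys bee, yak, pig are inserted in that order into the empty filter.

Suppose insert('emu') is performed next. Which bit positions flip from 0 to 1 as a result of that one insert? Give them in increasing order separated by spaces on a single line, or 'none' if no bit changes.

Start: bits=00000000
After insert 'bee': sets bits 3 -> bits=00010000
After insert 'yak': sets bits 2 4 -> bits=00111000
After insert 'pig': sets bits 0 6 -> bits=10111010
insert 'emu' would touch bits 3 4; currently bit3=1, bit4=1
Bits that are 0 among those (would change 0->1): none

Answer: none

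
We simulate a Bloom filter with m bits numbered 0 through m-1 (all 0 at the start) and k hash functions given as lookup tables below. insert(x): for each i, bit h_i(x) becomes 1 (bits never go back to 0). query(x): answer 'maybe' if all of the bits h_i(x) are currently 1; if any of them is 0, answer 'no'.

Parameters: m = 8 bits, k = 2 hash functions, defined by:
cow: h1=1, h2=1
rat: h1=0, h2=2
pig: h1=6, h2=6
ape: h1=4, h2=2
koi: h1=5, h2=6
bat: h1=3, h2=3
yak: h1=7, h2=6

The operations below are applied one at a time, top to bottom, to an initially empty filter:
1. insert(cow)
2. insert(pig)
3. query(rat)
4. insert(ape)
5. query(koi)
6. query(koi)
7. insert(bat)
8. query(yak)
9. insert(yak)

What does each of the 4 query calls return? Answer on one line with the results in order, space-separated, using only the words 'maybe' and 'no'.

Start: bits=00000000
Op 1: insert cow -> sets bits 1 -> bits=01000000
Op 2: insert pig -> sets bits 6 -> bits=01000010
Op 3: query rat -> checks bit0=0, bit2=0 (has a 0) -> no
Op 4: insert ape -> sets bits 2 4 -> bits=01101010
Op 5: query koi -> checks bit5=0, bit6=1 (has a 0) -> no
Op 6: query koi -> checks bit5=0, bit6=1 (has a 0) -> no
Op 7: insert bat -> sets bits 3 -> bits=01111010
Op 8: query yak -> checks bit6=1, bit7=0 (has a 0) -> no
Op 9: insert yak -> sets bits 6 7 -> bits=01111011
Query results in order: no no no no

Answer: no no no no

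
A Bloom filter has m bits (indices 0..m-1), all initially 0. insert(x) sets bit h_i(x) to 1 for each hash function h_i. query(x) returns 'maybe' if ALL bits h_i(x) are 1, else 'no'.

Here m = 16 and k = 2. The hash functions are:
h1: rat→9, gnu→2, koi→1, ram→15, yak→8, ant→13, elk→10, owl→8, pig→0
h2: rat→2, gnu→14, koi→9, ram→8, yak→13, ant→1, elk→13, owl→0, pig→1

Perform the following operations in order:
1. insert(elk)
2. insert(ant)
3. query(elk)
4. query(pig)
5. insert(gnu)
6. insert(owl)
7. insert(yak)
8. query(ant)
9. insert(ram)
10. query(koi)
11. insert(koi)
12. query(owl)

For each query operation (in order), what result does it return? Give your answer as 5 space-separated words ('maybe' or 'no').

Start: bits=0000000000000000
Op 1: insert elk -> sets bits 10 13 -> bits=0000000000100100
Op 2: insert ant -> sets bits 1 13 -> bits=0100000000100100
Op 3: query elk -> checks bit10=1, bit13=1 (all 1) -> maybe
Op 4: query pig -> checks bit0=0, bit1=1 (has a 0) -> no
Op 5: insert gnu -> sets bits 2 14 -> bits=0110000000100110
Op 6: insert owl -> sets bits 0 8 -> bits=1110000010100110
Op 7: insert yak -> sets bits 8 13 -> bits=1110000010100110
Op 8: query ant -> checks bit1=1, bit13=1 (all 1) -> maybe
Op 9: insert ram -> sets bits 8 15 -> bits=1110000010100111
Op 10: query koi -> checks bit1=1, bit9=0 (has a 0) -> no
Op 11: insert koi -> sets bits 1 9 -> bits=1110000011100111
Op 12: query owl -> checks bit0=1, bit8=1 (all 1) -> maybe
Query results in order: maybe no maybe no maybe

Answer: maybe no maybe no maybe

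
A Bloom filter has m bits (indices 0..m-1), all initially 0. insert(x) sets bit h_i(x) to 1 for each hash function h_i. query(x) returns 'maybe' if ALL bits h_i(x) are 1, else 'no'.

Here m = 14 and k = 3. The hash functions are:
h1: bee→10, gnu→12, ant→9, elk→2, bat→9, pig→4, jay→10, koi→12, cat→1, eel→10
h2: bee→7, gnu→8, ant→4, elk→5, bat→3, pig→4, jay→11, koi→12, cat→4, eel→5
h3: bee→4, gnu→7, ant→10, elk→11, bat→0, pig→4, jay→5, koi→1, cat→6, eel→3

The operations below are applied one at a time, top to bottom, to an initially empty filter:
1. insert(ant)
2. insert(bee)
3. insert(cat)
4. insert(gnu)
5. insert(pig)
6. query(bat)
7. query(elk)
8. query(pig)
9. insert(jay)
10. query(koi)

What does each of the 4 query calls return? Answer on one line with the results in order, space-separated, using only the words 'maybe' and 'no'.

Answer: no no maybe maybe

Derivation:
Start: bits=00000000000000
Op 1: insert ant -> sets bits 4 9 10 -> bits=00001000011000
Op 2: insert bee -> sets bits 4 7 10 -> bits=00001001011000
Op 3: insert cat -> sets bits 1 4 6 -> bits=01001011011000
Op 4: insert gnu -> sets bits 7 8 12 -> bits=01001011111010
Op 5: insert pig -> sets bits 4 -> bits=01001011111010
Op 6: query bat -> checks bit0=0, bit3=0, bit9=1 (has a 0) -> no
Op 7: query elk -> checks bit2=0, bit5=0, bit11=0 (has a 0) -> no
Op 8: query pig -> checks bit4=1 (all 1) -> maybe
Op 9: insert jay -> sets bits 5 10 11 -> bits=01001111111110
Op 10: query koi -> checks bit1=1, bit12=1 (all 1) -> maybe
Query results in order: no no maybe maybe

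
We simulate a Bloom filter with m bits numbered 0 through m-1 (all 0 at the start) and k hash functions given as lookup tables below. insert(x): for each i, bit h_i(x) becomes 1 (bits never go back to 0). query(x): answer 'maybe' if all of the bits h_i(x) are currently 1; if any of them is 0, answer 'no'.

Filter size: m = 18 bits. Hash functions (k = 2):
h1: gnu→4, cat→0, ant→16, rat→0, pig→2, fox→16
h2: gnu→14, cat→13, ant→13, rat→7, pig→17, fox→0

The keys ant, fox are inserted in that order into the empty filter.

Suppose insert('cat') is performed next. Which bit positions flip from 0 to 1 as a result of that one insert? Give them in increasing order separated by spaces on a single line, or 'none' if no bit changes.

Answer: none

Derivation:
Start: bits=000000000000000000
After insert 'ant': sets bits 13 16 -> bits=000000000000010010
After insert 'fox': sets bits 0 16 -> bits=100000000000010010
insert 'cat' would touch bits 0 13; currently bit0=1, bit13=1
Bits that are 0 among those (would change 0->1): none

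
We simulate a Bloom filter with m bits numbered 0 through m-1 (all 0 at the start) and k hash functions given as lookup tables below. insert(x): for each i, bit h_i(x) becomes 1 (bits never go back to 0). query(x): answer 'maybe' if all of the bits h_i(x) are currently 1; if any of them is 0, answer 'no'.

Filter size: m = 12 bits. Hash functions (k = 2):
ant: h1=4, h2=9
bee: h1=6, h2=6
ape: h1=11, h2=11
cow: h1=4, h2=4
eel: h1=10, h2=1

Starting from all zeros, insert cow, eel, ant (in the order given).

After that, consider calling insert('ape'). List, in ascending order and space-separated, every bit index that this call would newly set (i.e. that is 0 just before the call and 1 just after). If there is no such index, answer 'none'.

Answer: 11

Derivation:
Start: bits=000000000000
After insert 'cow': sets bits 4 -> bits=000010000000
After insert 'eel': sets bits 1 10 -> bits=010010000010
After insert 'ant': sets bits 4 9 -> bits=010010000110
insert 'ape' would touch bits 11; currently bit11=0
Bits that are 0 among those (would change 0->1): 11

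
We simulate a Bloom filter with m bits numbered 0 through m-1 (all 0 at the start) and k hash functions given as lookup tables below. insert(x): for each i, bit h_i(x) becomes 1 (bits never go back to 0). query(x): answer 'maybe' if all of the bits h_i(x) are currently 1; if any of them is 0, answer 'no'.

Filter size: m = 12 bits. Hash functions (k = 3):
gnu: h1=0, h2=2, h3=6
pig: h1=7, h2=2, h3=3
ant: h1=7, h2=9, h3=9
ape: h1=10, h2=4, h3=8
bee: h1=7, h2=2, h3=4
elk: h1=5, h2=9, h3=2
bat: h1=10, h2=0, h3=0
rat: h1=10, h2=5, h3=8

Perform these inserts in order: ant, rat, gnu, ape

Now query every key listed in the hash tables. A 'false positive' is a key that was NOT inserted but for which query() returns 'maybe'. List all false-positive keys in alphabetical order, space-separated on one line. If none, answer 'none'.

Answer: bat bee elk

Derivation:
Start: bits=000000000000
After insert 'ant': sets bits 7 9 -> bits=000000010100
After insert 'rat': sets bits 5 8 10 -> bits=000001011110
After insert 'gnu': sets bits 0 2 6 -> bits=101001111110
After insert 'ape': sets bits 4 8 10 -> bits=101011111110
Not inserted: bat bee elk pig — query each against bits=101011111110:
query bat: checks bit0=1, bit10=1 (all 1) -> maybe => FALSE POSITIVE
query bee: checks bit2=1, bit4=1, bit7=1 (all 1) -> maybe => FALSE POSITIVE
query elk: checks bit2=1, bit5=1, bit9=1 (all 1) -> maybe => FALSE POSITIVE
query pig: checks bit2=1, bit3=0, bit7=1 (has a 0) -> no => not a false positive
False positives (alphabetical): bat bee elk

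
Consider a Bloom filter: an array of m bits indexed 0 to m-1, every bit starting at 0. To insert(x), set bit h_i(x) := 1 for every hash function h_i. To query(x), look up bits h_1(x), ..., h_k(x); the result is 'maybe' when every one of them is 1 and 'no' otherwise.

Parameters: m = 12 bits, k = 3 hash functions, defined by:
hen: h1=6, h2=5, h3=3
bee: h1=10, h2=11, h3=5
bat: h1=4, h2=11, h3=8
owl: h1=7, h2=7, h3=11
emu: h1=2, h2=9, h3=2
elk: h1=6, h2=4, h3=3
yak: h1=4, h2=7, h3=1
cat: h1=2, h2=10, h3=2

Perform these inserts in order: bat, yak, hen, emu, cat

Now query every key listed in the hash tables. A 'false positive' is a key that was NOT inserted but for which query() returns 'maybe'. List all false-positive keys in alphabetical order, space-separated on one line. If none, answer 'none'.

Start: bits=000000000000
After insert 'bat': sets bits 4 8 11 -> bits=000010001001
After insert 'yak': sets bits 1 4 7 -> bits=010010011001
After insert 'hen': sets bits 3 5 6 -> bits=010111111001
After insert 'emu': sets bits 2 9 -> bits=011111111101
After insert 'cat': sets bits 2 10 -> bits=011111111111
Not inserted: bee elk owl — query each against bits=011111111111:
query bee: checks bit5=1, bit10=1, bit11=1 (all 1) -> maybe => FALSE POSITIVE
query elk: checks bit3=1, bit4=1, bit6=1 (all 1) -> maybe => FALSE POSITIVE
query owl: checks bit7=1, bit11=1 (all 1) -> maybe => FALSE POSITIVE
False positives (alphabetical): bee elk owl

Answer: bee elk owl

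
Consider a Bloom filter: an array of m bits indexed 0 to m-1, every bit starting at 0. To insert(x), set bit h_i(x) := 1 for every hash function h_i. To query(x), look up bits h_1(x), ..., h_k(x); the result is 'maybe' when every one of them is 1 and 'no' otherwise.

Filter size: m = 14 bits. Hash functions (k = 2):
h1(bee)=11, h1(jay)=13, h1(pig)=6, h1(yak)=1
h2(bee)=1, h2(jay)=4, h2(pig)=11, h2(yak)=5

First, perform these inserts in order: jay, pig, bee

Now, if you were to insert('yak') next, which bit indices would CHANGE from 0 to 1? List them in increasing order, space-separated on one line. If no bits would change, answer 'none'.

Answer: 5

Derivation:
Start: bits=00000000000000
After insert 'jay': sets bits 4 13 -> bits=00001000000001
After insert 'pig': sets bits 6 11 -> bits=00001010000101
After insert 'bee': sets bits 1 11 -> bits=01001010000101
insert 'yak' would touch bits 1 5; currently bit1=1, bit5=0
Bits that are 0 among those (would change 0->1): 5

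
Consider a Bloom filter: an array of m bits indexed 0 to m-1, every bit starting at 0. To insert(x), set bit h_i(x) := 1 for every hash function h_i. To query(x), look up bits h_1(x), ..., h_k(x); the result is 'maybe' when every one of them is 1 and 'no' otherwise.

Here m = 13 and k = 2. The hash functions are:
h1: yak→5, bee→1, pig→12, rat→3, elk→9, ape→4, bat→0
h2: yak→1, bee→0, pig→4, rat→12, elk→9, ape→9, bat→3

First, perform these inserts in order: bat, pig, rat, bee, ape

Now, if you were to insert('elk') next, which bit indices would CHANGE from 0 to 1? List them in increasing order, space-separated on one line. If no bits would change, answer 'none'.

Answer: none

Derivation:
Start: bits=0000000000000
After insert 'bat': sets bits 0 3 -> bits=1001000000000
After insert 'pig': sets bits 4 12 -> bits=1001100000001
After insert 'rat': sets bits 3 12 -> bits=1001100000001
After insert 'bee': sets bits 0 1 -> bits=1101100000001
After insert 'ape': sets bits 4 9 -> bits=1101100001001
insert 'elk' would touch bits 9; currently bit9=1
Bits that are 0 among those (would change 0->1): none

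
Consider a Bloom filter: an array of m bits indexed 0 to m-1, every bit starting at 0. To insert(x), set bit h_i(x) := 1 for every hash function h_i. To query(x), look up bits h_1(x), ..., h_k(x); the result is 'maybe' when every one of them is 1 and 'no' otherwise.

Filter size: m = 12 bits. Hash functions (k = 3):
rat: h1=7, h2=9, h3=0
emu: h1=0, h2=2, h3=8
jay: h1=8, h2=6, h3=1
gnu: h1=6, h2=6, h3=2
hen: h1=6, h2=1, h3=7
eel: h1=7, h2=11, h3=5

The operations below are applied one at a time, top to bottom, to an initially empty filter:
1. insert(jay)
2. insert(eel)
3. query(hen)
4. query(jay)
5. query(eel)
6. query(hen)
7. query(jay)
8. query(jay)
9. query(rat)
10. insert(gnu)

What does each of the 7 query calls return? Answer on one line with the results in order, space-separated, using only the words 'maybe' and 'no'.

Start: bits=000000000000
Op 1: insert jay -> sets bits 1 6 8 -> bits=010000101000
Op 2: insert eel -> sets bits 5 7 11 -> bits=010001111001
Op 3: query hen -> checks bit1=1, bit6=1, bit7=1 (all 1) -> maybe
Op 4: query jay -> checks bit1=1, bit6=1, bit8=1 (all 1) -> maybe
Op 5: query eel -> checks bit5=1, bit7=1, bit11=1 (all 1) -> maybe
Op 6: query hen -> checks bit1=1, bit6=1, bit7=1 (all 1) -> maybe
Op 7: query jay -> checks bit1=1, bit6=1, bit8=1 (all 1) -> maybe
Op 8: query jay -> checks bit1=1, bit6=1, bit8=1 (all 1) -> maybe
Op 9: query rat -> checks bit0=0, bit7=1, bit9=0 (has a 0) -> no
Op 10: insert gnu -> sets bits 2 6 -> bits=011001111001
Query results in order: maybe maybe maybe maybe maybe maybe no

Answer: maybe maybe maybe maybe maybe maybe no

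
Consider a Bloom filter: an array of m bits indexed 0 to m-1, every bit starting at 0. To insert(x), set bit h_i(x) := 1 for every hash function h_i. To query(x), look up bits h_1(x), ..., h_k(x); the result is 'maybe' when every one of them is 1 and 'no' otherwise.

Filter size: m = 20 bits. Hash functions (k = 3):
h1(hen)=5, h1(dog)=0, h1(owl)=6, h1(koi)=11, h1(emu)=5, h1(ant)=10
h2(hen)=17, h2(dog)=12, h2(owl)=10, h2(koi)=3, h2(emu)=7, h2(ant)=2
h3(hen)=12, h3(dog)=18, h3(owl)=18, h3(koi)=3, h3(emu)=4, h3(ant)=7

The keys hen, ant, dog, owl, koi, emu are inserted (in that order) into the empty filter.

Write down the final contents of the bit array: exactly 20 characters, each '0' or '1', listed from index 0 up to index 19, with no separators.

Answer: 10111111001110000110

Derivation:
Start: bits=00000000000000000000
After insert 'hen': sets bits 5 12 17 -> bits=00000100000010000100
After insert 'ant': sets bits 2 7 10 -> bits=00100101001010000100
After insert 'dog': sets bits 0 12 18 -> bits=10100101001010000110
After insert 'owl': sets bits 6 10 18 -> bits=10100111001010000110
After insert 'koi': sets bits 3 11 -> bits=10110111001110000110
After insert 'emu': sets bits 4 5 7 -> bits=10111111001110000110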